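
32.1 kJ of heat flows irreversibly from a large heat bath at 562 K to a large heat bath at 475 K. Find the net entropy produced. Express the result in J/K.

ΔS_hot = −Q/T_H = −32100/562 = -57.12 J/K and ΔS_cold = +Q/T_C = 32100/475 = 67.58 J/K.
ΔS_total = -57.12 + 67.58 = 10.5 J/K, positive as the second law requires.

ΔS_total = 10.5 J/K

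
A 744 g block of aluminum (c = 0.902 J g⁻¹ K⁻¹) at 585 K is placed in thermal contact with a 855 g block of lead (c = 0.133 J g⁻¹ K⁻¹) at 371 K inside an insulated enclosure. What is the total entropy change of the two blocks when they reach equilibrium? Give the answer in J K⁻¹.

Energy balance: T_f = (m₁c₁T₁ + m₂c₂T₂)/(m₁c₁ + m₂c₂) = 553.99 K.
ΔS₁ = m₁c₁ ln(T_f/T₁) = 671.088 × ln(553.99/585) = -36.548 J/K.
ΔS₂ = m₂c₂ ln(T_f/T₂) = 113.715 × ln(553.99/371) = 45.594 J/K.
ΔS_total = -36.548 + 45.594 = 9.05 J/K.

ΔS_total = 9.05 J/K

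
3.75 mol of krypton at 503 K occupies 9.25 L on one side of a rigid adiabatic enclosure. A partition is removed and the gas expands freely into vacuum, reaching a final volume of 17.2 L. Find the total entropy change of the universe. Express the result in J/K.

ΔS_universe = 19.3 J/K

For an ideal gas in free expansion Q = 0 and W = 0, so T is unchanged.
Entropy is a state function; using a reversible isothermal path, ΔS_gas = nR ln(V₂/V₁) = 3.75 × 8.314 × ln(17.2/9.25) = 19.3 J/K.
The insulated surroundings exchange no heat, so ΔS_surr = 0 and ΔS_universe = ΔS_gas.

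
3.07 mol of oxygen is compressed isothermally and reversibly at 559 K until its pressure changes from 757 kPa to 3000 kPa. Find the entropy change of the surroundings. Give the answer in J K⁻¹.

For an isothermal ideal gas ΔS_gas = nR ln(P₁/P₂) = 3.07 × 8.314 × ln(757/3000) = -35.1 J/K.
The process is reversible, so ΔS_surr = −ΔS_gas = 35.1 J/K and ΔS_universe = 0.

ΔS_surr = 35.1 J/K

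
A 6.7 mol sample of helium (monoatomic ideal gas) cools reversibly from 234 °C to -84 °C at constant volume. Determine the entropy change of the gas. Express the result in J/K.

In kelvin: T₁ = 507.15 K, T₂ = 189.15 K. At constant volume, ΔS = nC_V ln(T₂/T₁) with C_V = 3R/2 = 12.47 J mol⁻¹ K⁻¹.
ΔS = 6.7 × 12.47 × ln(189.15/507.15) = -82.4 J/K.

ΔS = -82.4 J/K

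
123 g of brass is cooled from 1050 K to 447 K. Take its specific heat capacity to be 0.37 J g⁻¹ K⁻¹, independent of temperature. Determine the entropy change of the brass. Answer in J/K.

ΔS = -38.9 J/K

ΔS = ∫dQ_rev/T = m c ln(T₂/T₁) = 123 × 0.37 × ln(447/1050) = -38.9 J/K.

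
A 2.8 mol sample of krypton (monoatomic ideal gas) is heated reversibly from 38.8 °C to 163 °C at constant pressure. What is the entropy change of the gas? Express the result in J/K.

In kelvin: T₁ = 311.95 K, T₂ = 436.15 K. At constant pressure, ΔS = nC_p ln(T₂/T₁) with C_p = 5R/2 = 20.79 J mol⁻¹ K⁻¹.
ΔS = 2.8 × 20.79 × ln(436.15/311.95) = 19.5 J/K.

ΔS = 19.5 J/K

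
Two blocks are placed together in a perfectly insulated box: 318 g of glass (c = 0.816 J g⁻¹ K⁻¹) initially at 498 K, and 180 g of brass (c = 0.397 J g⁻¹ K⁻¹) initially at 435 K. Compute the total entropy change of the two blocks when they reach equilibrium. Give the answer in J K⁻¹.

Energy balance: T_f = (m₁c₁T₁ + m₂c₂T₂)/(m₁c₁ + m₂c₂) = 484.4 K.
ΔS₁ = m₁c₁ ln(T_f/T₁) = 259.488 × ln(484.4/498) = -7.187 J/K.
ΔS₂ = m₂c₂ ln(T_f/T₂) = 71.46 × ln(484.4/435) = 7.686 J/K.
ΔS_total = -7.187 + 7.686 = 0.499 J/K.

ΔS_total = 0.499 J/K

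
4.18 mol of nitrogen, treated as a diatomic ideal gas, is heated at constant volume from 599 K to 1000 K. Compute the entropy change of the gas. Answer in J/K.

At constant volume, ΔS = nC_V ln(T₂/T₁) with C_V = 5R/2 = 20.79 J mol⁻¹ K⁻¹.
ΔS = 4.18 × 20.79 × ln(1000/599) = 44.5 J/K.

ΔS = 44.5 J/K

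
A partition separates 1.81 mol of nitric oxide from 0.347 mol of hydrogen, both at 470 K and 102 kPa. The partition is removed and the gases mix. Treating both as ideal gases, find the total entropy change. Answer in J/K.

Mole fractions: x_A = 1.81/2.16 = 0.839, x_B = 0.161.
ΔS_mix = −R(n_A ln x_A + n_B ln x_B) = −8.314 × (1.81 ln 0.839 + 0.347 ln 0.161) = 7.91 J/K.

ΔS_mix = 7.91 J/K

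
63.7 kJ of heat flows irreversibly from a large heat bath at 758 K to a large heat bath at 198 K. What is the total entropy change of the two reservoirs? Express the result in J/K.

ΔS_total = 238 J/K

ΔS_hot = −Q/T_H = −63700/758 = -84.04 J/K and ΔS_cold = +Q/T_C = 63700/198 = 321.7 J/K.
ΔS_total = -84.04 + 321.7 = 238 J/K, positive as the second law requires.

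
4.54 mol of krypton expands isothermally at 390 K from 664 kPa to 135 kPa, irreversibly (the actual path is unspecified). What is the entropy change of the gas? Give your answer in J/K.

Entropy is a state function, so ΔS_gas depends only on the end states.
For an isothermal ideal gas ΔS_gas = nR ln(P₁/P₂) = 4.54 × 8.314 × ln(664/135) = 60.1 J/K.

ΔS_gas = 60.1 J/K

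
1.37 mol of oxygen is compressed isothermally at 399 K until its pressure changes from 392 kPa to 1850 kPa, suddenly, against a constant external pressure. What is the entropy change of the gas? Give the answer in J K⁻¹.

ΔS_gas = -17.7 J/K

Entropy is a state function, so ΔS_gas depends only on the end states.
For an isothermal ideal gas ΔS_gas = nR ln(P₁/P₂) = 1.37 × 8.314 × ln(392/1850) = -17.7 J/K.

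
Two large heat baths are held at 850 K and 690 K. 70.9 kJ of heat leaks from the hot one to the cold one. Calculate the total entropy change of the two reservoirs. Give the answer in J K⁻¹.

ΔS_hot = −Q/T_H = −70900/850 = -83.412 J/K and ΔS_cold = +Q/T_C = 70900/690 = 102.75 J/K.
ΔS_total = -83.412 + 102.75 = 19.3 J/K, positive as the second law requires.

ΔS_total = 19.3 J/K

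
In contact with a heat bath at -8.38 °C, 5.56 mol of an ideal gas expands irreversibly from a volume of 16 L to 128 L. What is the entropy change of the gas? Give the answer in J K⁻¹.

Entropy is a state function, so ΔS_gas depends only on the end states.
For an isothermal ideal gas ΔS_gas = nR ln(V₂/V₁) = 5.56 × 8.314 × ln(128/16) = 96.1 J/K.

ΔS_gas = 96.1 J/K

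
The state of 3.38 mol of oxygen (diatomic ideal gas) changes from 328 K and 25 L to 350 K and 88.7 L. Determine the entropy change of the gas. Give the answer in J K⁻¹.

ΔS = 40.1 J/K

Entropy is a state function: ΔS = nC_V ln(T₂/T₁) + nR ln(V₂/V₁), with C_V = 5R/2 = 20.79 J mol⁻¹ K⁻¹ for a diatomic ideal gas.
ΔS = 3.38 × [20.79 × ln(350/328) + 8.314 × ln(88.7/25)] = 40.1 J/K.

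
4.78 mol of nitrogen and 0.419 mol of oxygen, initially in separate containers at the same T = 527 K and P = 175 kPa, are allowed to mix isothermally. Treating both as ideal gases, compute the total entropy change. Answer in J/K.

ΔS_mix = 12.1 J/K

Mole fractions: x_A = 4.78/5.2 = 0.919, x_B = 0.0806.
ΔS_mix = −R(n_A ln x_A + n_B ln x_B) = −8.314 × (4.78 ln 0.919 + 0.419 ln 0.0806) = 12.1 J/K.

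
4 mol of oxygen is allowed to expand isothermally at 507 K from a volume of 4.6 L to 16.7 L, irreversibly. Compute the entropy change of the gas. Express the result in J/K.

ΔS_gas = 42.9 J/K

Entropy is a state function, so ΔS_gas depends only on the end states.
For an isothermal ideal gas ΔS_gas = nR ln(V₂/V₁) = 4 × 8.314 × ln(16.7/4.6) = 42.9 J/K.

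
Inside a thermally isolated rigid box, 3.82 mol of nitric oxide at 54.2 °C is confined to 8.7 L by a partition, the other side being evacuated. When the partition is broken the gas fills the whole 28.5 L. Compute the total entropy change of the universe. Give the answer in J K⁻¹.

No heat is exchanged and no work is done, so the ideal-gas temperature stays constant.
Entropy is a state function; using a reversible isothermal path, ΔS_gas = nR ln(V₂/V₁) = 3.82 × 8.314 × ln(28.5/8.7) = 37.7 J/K.
The insulated surroundings exchange no heat, so ΔS_surr = 0 and ΔS_universe = ΔS_gas.

ΔS_universe = 37.7 J/K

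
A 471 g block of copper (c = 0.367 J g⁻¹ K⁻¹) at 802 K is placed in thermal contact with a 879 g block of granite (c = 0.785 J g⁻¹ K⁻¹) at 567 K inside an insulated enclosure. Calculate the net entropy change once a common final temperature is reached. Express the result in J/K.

Energy balance: T_f = (m₁c₁T₁ + m₂c₂T₂)/(m₁c₁ + m₂c₂) = 614.08 K.
ΔS₁ = m₁c₁ ln(T_f/T₁) = 172.857 × ln(614.08/802) = -46.15 J/K.
ΔS₂ = m₂c₂ ln(T_f/T₂) = 690.015 × ln(614.08/567) = 55.04 J/K.
ΔS_total = -46.15 + 55.04 = 8.89 J/K.

ΔS_total = 8.89 J/K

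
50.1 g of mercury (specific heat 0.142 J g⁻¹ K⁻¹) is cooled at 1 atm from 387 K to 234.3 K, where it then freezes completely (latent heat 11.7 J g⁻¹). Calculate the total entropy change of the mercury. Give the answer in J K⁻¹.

ΔS = -6.07 J/K

Cooling step: ΔS₁ = m c ln(T_tr/T_i) = 50.1 × 0.142 × ln(234.3/387) = -3.57 J/K.
Phase change: ΔS₂ = −mL/T_tr = −50.1 × 11.7 / 234.3 = -2.502 J/K.
ΔS_total = (-3.57) + (-2.502) = -6.07 J/K.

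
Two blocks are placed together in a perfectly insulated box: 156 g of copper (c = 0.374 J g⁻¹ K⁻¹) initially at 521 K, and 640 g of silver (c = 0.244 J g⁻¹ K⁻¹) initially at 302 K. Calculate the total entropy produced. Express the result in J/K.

ΔS_total = 6.8 J/K

Energy balance: T_f = (m₁c₁T₁ + m₂c₂T₂)/(m₁c₁ + m₂c₂) = 361.57 K.
ΔS₁ = m₁c₁ ln(T_f/T₁) = 58.344 × ln(361.57/521) = -21.31 J/K.
ΔS₂ = m₂c₂ ln(T_f/T₂) = 156.16 × ln(361.57/302) = 28.11 J/K.
ΔS_total = -21.31 + 28.11 = 6.8 J/K.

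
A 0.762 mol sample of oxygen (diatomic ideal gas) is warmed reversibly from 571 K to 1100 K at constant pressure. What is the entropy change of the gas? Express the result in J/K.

At constant pressure, ΔS = nC_p ln(T₂/T₁) with C_p = 7R/2 = 29.1 J mol⁻¹ K⁻¹.
ΔS = 0.762 × 29.1 × ln(1100/571) = 14.5 J/K.

ΔS = 14.5 J/K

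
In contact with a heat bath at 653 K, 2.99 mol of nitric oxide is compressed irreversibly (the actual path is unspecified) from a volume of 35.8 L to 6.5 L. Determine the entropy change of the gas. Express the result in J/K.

Entropy is a state function, so ΔS_gas depends only on the end states.
For an isothermal ideal gas ΔS_gas = nR ln(V₂/V₁) = 2.99 × 8.314 × ln(6.5/35.8) = -42.4 J/K.

ΔS_gas = -42.4 J/K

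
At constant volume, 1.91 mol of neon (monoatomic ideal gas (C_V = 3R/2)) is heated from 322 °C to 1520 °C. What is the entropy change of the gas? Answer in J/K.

ΔS = 26.3 J/K

In kelvin: T₁ = 595.15 K, T₂ = 1793.15 K. At constant volume, ΔS = nC_V ln(T₂/T₁) with C_V = 3R/2 = 12.47 J mol⁻¹ K⁻¹.
ΔS = 1.91 × 12.47 × ln(1793.15/595.15) = 26.3 J/K.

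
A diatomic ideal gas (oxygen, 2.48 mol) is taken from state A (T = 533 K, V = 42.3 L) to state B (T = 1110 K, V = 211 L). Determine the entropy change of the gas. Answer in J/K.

Entropy is a state function: ΔS = nC_V ln(T₂/T₁) + nR ln(V₂/V₁), with C_V = 5R/2 = 20.79 J mol⁻¹ K⁻¹ for a diatomic ideal gas.
ΔS = 2.48 × [20.79 × ln(1110/533) + 8.314 × ln(211/42.3)] = 71 J/K.

ΔS = 71 J/K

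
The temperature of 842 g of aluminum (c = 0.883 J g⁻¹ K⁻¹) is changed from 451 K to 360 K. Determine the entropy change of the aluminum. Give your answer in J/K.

ΔS = -168 J/K

ΔS = ∫dQ_rev/T = m c ln(T₂/T₁) = 842 × 0.883 × ln(360/451) = -168 J/K.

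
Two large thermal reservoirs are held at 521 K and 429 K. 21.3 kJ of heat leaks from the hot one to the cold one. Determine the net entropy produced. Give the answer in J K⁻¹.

ΔS_hot = −Q/T_H = −21300/521 = -40.88 J/K and ΔS_cold = +Q/T_C = 21300/429 = 49.65 J/K.
ΔS_total = -40.88 + 49.65 = 8.77 J/K, positive as the second law requires.

ΔS_total = 8.77 J/K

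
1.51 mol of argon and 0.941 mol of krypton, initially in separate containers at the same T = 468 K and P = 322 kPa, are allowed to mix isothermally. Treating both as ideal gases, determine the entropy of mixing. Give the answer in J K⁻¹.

ΔS_mix = 13.6 J/K

Mole fractions: x_A = 1.51/2.45 = 0.616, x_B = 0.384.
ΔS_mix = −R(n_A ln x_A + n_B ln x_B) = −8.314 × (1.51 ln 0.616 + 0.941 ln 0.384) = 13.6 J/K.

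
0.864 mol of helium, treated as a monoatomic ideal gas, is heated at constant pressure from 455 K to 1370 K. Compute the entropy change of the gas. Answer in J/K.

ΔS = 19.8 J/K

At constant pressure, ΔS = nC_p ln(T₂/T₁) with C_p = 5R/2 = 20.79 J mol⁻¹ K⁻¹.
ΔS = 0.864 × 20.79 × ln(1370/455) = 19.8 J/K.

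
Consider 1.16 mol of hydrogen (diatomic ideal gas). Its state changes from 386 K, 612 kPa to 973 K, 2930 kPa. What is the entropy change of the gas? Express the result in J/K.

ΔS = nC_p ln(T₂/T₁) − nR ln(P₂/P₁), with C_p = 7R/2 = 29.1 J mol⁻¹ K⁻¹ for a diatomic ideal gas.
ΔS = 1.16 × [29.1 × ln(973/386) − 8.314 × ln(2930/612)] = 16.1 J/K.

ΔS = 16.1 J/K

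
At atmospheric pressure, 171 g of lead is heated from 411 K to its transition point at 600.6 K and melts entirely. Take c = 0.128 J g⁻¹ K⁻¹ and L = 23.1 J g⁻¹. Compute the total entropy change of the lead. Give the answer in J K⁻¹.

Warming step: ΔS₁ = m c ln(T_tr/T_i) = 171 × 0.128 × ln(600.6/411) = 8.303 J/K.
Phase change: ΔS₂ = +mL/T_tr = 171 × 23.1 / 600.6 = 6.577 J/K.
ΔS_total = (8.303) + (6.577) = 14.9 J/K.

ΔS = 14.9 J/K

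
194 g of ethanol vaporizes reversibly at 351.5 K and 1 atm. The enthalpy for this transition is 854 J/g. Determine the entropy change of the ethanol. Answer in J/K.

ΔS = 471 J/K

Heat absorbed by the substance: Q = mL = 194 × 854 = 165676 J.
At constant T, ΔS = Q_rev/T = 165676 / 351.5 = 471 J/K.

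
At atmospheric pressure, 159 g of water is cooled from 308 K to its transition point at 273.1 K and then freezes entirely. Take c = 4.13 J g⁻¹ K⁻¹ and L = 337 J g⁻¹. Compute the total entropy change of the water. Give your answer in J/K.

ΔS = -275 J/K

Cooling step: ΔS₁ = m c ln(T_tr/T_i) = 159 × 4.13 × ln(273.1/308) = -78.97 J/K.
Phase change: ΔS₂ = −mL/T_tr = −159 × 337 / 273.1 = -196.2 J/K.
ΔS_total = (-78.97) + (-196.2) = -275 J/K.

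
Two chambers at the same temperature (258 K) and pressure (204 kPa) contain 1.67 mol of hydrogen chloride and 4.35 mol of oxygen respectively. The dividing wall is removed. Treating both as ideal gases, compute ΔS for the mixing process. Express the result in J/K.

ΔS_mix = 29.6 J/K

Mole fractions: x_A = 1.67/6.02 = 0.277, x_B = 0.723.
ΔS_mix = −R(n_A ln x_A + n_B ln x_B) = −8.314 × (1.67 ln 0.277 + 4.35 ln 0.723) = 29.6 J/K.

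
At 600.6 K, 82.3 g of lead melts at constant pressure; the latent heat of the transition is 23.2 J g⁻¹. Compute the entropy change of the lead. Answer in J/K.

ΔS = 3.18 J/K

Heat absorbed by the substance: Q = mL = 82.3 × 23.2 = 1909.36 J.
At constant T, ΔS = Q_rev/T = 1909.36 / 600.6 = 3.18 J/K.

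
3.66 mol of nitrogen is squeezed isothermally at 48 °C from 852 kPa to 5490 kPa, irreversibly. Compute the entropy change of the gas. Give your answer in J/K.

ΔS_gas = -56.7 J/K

Entropy is a state function, so ΔS_gas depends only on the end states.
For an isothermal ideal gas ΔS_gas = nR ln(P₁/P₂) = 3.66 × 8.314 × ln(852/5490) = -56.7 J/K.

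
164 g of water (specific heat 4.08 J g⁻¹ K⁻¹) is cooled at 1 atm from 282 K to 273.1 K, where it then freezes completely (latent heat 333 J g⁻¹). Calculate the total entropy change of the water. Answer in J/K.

Cooling step: ΔS₁ = m c ln(T_tr/T_i) = 164 × 4.08 × ln(273.1/282) = -21.46 J/K.
Phase change: ΔS₂ = −mL/T_tr = −164 × 333 / 273.1 = -200 J/K.
ΔS_total = (-21.46) + (-200) = -221 J/K.

ΔS = -221 J/K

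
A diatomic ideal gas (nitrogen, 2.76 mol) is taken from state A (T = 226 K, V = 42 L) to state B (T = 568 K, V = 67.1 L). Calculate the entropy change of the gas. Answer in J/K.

ΔS = 63.6 J/K

Entropy is a state function: ΔS = nC_V ln(T₂/T₁) + nR ln(V₂/V₁), with C_V = 5R/2 = 20.79 J mol⁻¹ K⁻¹ for a diatomic ideal gas.
ΔS = 2.76 × [20.79 × ln(568/226) + 8.314 × ln(67.1/42)] = 63.6 J/K.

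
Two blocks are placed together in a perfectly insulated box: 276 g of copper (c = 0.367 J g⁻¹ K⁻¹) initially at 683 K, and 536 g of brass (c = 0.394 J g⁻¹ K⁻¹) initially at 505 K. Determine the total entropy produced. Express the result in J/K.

ΔS_total = 3.22 J/K

Energy balance: T_f = (m₁c₁T₁ + m₂c₂T₂)/(m₁c₁ + m₂c₂) = 562.7 K.
ΔS₁ = m₁c₁ ln(T_f/T₁) = 101.292 × ln(562.7/683) = -19.63 J/K.
ΔS₂ = m₂c₂ ln(T_f/T₂) = 211.184 × ln(562.7/505) = 22.85 J/K.
ΔS_total = -19.63 + 22.85 = 3.22 J/K.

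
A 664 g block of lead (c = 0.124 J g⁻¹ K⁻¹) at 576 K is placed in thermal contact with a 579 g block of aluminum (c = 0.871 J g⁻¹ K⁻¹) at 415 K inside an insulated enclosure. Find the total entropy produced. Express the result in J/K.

Energy balance: T_f = (m₁c₁T₁ + m₂c₂T₂)/(m₁c₁ + m₂c₂) = 437.6 K.
ΔS₁ = m₁c₁ ln(T_f/T₁) = 82.336 × ln(437.6/576) = -22.63 J/K.
ΔS₂ = m₂c₂ ln(T_f/T₂) = 504.309 × ln(437.6/415) = 26.74 J/K.
ΔS_total = -22.63 + 26.74 = 4.11 J/K.

ΔS_total = 4.11 J/K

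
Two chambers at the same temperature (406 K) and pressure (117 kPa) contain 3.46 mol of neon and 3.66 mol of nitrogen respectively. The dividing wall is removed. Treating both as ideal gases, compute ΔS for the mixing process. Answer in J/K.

ΔS_mix = 41 J/K

Mole fractions: x_A = 3.46/7.12 = 0.486, x_B = 0.514.
ΔS_mix = −R(n_A ln x_A + n_B ln x_B) = −8.314 × (3.46 ln 0.486 + 3.66 ln 0.514) = 41 J/K.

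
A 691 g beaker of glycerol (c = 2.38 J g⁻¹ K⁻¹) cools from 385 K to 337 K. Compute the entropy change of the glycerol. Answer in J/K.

ΔS = ∫dQ_rev/T = m c ln(T₂/T₁) = 691 × 2.38 × ln(337/385) = -219 J/K.

ΔS = -219 J/K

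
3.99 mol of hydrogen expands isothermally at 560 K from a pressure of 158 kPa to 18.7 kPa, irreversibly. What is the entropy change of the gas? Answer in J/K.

Entropy is a state function, so ΔS_gas depends only on the end states.
For an isothermal ideal gas ΔS_gas = nR ln(P₁/P₂) = 3.99 × 8.314 × ln(158/18.7) = 70.8 J/K.

ΔS_gas = 70.8 J/K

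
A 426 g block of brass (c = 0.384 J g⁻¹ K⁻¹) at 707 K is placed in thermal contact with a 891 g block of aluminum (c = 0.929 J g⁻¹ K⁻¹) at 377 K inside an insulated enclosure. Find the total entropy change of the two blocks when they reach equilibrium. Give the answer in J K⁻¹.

Energy balance: T_f = (m₁c₁T₁ + m₂c₂T₂)/(m₁c₁ + m₂c₂) = 431.46 K.
ΔS₁ = m₁c₁ ln(T_f/T₁) = 163.584 × ln(431.46/707) = -80.79 J/K.
ΔS₂ = m₂c₂ ln(T_f/T₂) = 827.739 × ln(431.46/377) = 111.7 J/K.
ΔS_total = -80.79 + 111.7 = 30.9 J/K.

ΔS_total = 30.9 J/K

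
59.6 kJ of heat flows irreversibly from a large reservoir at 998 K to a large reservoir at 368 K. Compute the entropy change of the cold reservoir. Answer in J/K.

The cold reservoir gains heat Q, so ΔS_cold = +Q/T_C = 59600/368 = 162 J/K.

ΔS_cold = 162 J/K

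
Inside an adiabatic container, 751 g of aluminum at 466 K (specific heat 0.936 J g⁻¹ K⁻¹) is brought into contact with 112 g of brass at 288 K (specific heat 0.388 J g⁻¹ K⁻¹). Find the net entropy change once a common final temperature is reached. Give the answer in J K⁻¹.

ΔS_total = 4.13 J/K

Energy balance: T_f = (m₁c₁T₁ + m₂c₂T₂)/(m₁c₁ + m₂c₂) = 455.64 K.
ΔS₁ = m₁c₁ ln(T_f/T₁) = 702.936 × ln(455.64/466) = -15.809 J/K.
ΔS₂ = m₂c₂ ln(T_f/T₂) = 43.456 × ln(455.64/288) = 19.935 J/K.
ΔS_total = -15.809 + 19.935 = 4.13 J/K.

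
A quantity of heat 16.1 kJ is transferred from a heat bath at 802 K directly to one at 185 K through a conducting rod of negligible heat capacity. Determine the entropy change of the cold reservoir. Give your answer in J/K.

The cold reservoir gains heat Q, so ΔS_cold = +Q/T_C = 16100/185 = 87 J/K.

ΔS_cold = 87 J/K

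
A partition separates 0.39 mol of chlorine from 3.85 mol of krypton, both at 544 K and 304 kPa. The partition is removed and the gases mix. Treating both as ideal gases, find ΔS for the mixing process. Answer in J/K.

Mole fractions: x_A = 0.39/4.24 = 0.092, x_B = 0.908.
ΔS_mix = −R(n_A ln x_A + n_B ln x_B) = −8.314 × (0.39 ln 0.092 + 3.85 ln 0.908) = 10.8 J/K.

ΔS_mix = 10.8 J/K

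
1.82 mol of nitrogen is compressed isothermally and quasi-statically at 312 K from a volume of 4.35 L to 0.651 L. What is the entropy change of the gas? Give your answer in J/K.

For an isothermal ideal gas ΔS_gas = nR ln(V₂/V₁) = 1.82 × 8.314 × ln(0.651/4.35) = -28.7 J/K.

ΔS_gas = -28.7 J/K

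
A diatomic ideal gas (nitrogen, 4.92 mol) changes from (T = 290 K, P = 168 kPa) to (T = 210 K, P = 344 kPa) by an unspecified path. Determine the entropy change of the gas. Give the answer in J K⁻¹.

ΔS = nC_p ln(T₂/T₁) − nR ln(P₂/P₁), with C_p = 7R/2 = 29.1 J mol⁻¹ K⁻¹ for a diatomic ideal gas.
ΔS = 4.92 × [29.1 × ln(210/290) − 8.314 × ln(344/168)] = -75.5 J/K.

ΔS = -75.5 J/K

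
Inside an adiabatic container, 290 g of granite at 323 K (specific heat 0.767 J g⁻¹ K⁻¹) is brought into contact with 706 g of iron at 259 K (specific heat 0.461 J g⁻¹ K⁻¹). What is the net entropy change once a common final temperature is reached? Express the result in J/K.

ΔS_total = 3.26 J/K

Energy balance: T_f = (m₁c₁T₁ + m₂c₂T₂)/(m₁c₁ + m₂c₂) = 284.98 K.
ΔS₁ = m₁c₁ ln(T_f/T₁) = 222.43 × ln(284.98/323) = -27.85 J/K.
ΔS₂ = m₂c₂ ln(T_f/T₂) = 325.466 × ln(284.98/259) = 31.11 J/K.
ΔS_total = -27.85 + 31.11 = 3.26 J/K.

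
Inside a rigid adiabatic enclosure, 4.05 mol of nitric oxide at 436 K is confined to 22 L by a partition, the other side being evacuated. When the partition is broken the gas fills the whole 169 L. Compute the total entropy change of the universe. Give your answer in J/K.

For an ideal gas in free expansion Q = 0 and W = 0, so T is unchanged.
Entropy is a state function; using a reversible isothermal path, ΔS_gas = nR ln(V₂/V₁) = 4.05 × 8.314 × ln(169/22) = 68.7 J/K.
The insulated surroundings exchange no heat, so ΔS_surr = 0 and ΔS_universe = ΔS_gas.

ΔS_universe = 68.7 J/K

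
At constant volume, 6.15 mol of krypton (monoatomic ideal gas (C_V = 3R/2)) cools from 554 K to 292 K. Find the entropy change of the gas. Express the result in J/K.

ΔS = -49.1 J/K

At constant volume, ΔS = nC_V ln(T₂/T₁) with C_V = 3R/2 = 12.47 J mol⁻¹ K⁻¹.
ΔS = 6.15 × 12.47 × ln(292/554) = -49.1 J/K.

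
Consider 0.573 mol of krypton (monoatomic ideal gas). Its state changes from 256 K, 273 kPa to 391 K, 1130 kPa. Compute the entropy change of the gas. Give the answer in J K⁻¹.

ΔS = nC_p ln(T₂/T₁) − nR ln(P₂/P₁), with C_p = 5R/2 = 20.79 J mol⁻¹ K⁻¹ for a monoatomic ideal gas.
ΔS = 0.573 × [20.79 × ln(391/256) − 8.314 × ln(1130/273)] = -1.72 J/K.

ΔS = -1.72 J/K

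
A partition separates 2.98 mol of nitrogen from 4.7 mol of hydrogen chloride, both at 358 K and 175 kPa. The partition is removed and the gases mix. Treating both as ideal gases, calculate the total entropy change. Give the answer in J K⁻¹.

ΔS_mix = 42.6 J/K

Mole fractions: x_A = 2.98/7.68 = 0.388, x_B = 0.612.
ΔS_mix = −R(n_A ln x_A + n_B ln x_B) = −8.314 × (2.98 ln 0.388 + 4.7 ln 0.612) = 42.6 J/K.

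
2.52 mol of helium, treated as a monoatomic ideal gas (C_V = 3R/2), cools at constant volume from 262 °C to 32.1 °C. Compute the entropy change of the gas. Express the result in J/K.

In kelvin: T₁ = 535.15 K, T₂ = 305.25 K. At constant volume, ΔS = nC_V ln(T₂/T₁) with C_V = 3R/2 = 12.47 J mol⁻¹ K⁻¹.
ΔS = 2.52 × 12.47 × ln(305.25/535.15) = -17.6 J/K.

ΔS = -17.6 J/K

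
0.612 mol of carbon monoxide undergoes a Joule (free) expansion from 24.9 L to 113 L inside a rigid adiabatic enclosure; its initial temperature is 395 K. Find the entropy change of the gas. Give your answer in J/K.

For an ideal gas in free expansion Q = 0 and W = 0, so T is unchanged.
Entropy is a state function; using a reversible isothermal path, ΔS_gas = nR ln(V₂/V₁) = 0.612 × 8.314 × ln(113/24.9) = 7.7 J/K.

ΔS_gas = 7.7 J/K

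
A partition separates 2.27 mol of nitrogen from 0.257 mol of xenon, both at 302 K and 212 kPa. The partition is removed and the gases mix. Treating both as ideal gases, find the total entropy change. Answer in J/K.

Mole fractions: x_A = 2.27/2.53 = 0.898, x_B = 0.102.
ΔS_mix = −R(n_A ln x_A + n_B ln x_B) = −8.314 × (2.27 ln 0.898 + 0.257 ln 0.102) = 6.91 J/K.

ΔS_mix = 6.91 J/K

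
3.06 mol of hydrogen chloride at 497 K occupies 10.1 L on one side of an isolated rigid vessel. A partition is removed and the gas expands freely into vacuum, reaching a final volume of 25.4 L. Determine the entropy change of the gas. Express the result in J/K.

ΔS_gas = 23.5 J/K

For an ideal gas in free expansion Q = 0 and W = 0, so T is unchanged.
Entropy is a state function; using a reversible isothermal path, ΔS_gas = nR ln(V₂/V₁) = 3.06 × 8.314 × ln(25.4/10.1) = 23.5 J/K.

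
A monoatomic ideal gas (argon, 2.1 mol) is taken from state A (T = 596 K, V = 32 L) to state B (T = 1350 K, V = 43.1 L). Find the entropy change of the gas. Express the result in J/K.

ΔS = 26.6 J/K

Entropy is a state function: ΔS = nC_V ln(T₂/T₁) + nR ln(V₂/V₁), with C_V = 3R/2 = 12.47 J mol⁻¹ K⁻¹ for a monoatomic ideal gas.
ΔS = 2.1 × [12.47 × ln(1350/596) + 8.314 × ln(43.1/32)] = 26.6 J/K.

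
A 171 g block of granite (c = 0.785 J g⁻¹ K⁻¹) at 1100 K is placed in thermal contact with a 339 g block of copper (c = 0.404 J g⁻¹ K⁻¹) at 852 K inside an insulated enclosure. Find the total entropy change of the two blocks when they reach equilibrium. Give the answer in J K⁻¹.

Energy balance: T_f = (m₁c₁T₁ + m₂c₂T₂)/(m₁c₁ + m₂c₂) = 974.76 K.
ΔS₁ = m₁c₁ ln(T_f/T₁) = 134.235 × ln(974.76/1100) = -16.226 J/K.
ΔS₂ = m₂c₂ ln(T_f/T₂) = 136.956 × ln(974.76/852) = 18.434 J/K.
ΔS_total = -16.226 + 18.434 = 2.21 J/K.

ΔS_total = 2.21 J/K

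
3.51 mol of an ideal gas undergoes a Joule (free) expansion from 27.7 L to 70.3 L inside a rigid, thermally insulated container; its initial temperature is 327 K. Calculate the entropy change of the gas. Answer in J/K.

No heat is exchanged and no work is done, so the ideal-gas temperature stays constant.
Entropy is a state function; using a reversible isothermal path, ΔS_gas = nR ln(V₂/V₁) = 3.51 × 8.314 × ln(70.3/27.7) = 27.2 J/K.

ΔS_gas = 27.2 J/K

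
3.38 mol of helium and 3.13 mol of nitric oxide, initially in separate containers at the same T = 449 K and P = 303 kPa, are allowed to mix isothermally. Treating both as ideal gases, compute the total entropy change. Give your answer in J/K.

Mole fractions: x_A = 3.38/6.51 = 0.519, x_B = 0.481.
ΔS_mix = −R(n_A ln x_A + n_B ln x_B) = −8.314 × (3.38 ln 0.519 + 3.13 ln 0.481) = 37.5 J/K.

ΔS_mix = 37.5 J/K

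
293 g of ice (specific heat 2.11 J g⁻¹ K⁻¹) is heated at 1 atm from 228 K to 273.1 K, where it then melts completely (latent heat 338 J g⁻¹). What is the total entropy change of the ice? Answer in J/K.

ΔS = 474 J/K

Warming step: ΔS₁ = m c ln(T_tr/T_i) = 293 × 2.11 × ln(273.1/228) = 111.6 J/K.
Phase change: ΔS₂ = +mL/T_tr = 293 × 338 / 273.1 = 362.6 J/K.
ΔS_total = (111.6) + (362.6) = 474 J/K.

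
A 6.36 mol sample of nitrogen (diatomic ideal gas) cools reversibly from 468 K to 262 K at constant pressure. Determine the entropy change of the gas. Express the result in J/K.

ΔS = -107 J/K

At constant pressure, ΔS = nC_p ln(T₂/T₁) with C_p = 7R/2 = 29.1 J mol⁻¹ K⁻¹.
ΔS = 6.36 × 29.1 × ln(262/468) = -107 J/K.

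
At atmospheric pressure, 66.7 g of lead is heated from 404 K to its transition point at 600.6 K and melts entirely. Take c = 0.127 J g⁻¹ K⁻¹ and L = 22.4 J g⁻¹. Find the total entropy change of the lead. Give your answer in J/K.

Warming step: ΔS₁ = m c ln(T_tr/T_i) = 66.7 × 0.127 × ln(600.6/404) = 3.359 J/K.
Phase change: ΔS₂ = +mL/T_tr = 66.7 × 22.4 / 600.6 = 2.488 J/K.
ΔS_total = (3.359) + (2.488) = 5.85 J/K.

ΔS = 5.85 J/K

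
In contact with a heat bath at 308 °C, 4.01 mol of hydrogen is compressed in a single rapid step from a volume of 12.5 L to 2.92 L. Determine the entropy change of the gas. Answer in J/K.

ΔS_gas = -48.5 J/K

Entropy is a state function, so ΔS_gas depends only on the end states.
For an isothermal ideal gas ΔS_gas = nR ln(V₂/V₁) = 4.01 × 8.314 × ln(2.92/12.5) = -48.5 J/K.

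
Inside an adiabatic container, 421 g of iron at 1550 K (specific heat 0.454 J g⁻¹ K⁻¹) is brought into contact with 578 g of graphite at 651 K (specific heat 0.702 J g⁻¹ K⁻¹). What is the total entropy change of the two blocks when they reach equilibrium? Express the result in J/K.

Energy balance: T_f = (m₁c₁T₁ + m₂c₂T₂)/(m₁c₁ + m₂c₂) = 938.87 K.
ΔS₁ = m₁c₁ ln(T_f/T₁) = 191.134 × ln(938.87/1550) = -95.82 J/K.
ΔS₂ = m₂c₂ ln(T_f/T₂) = 405.756 × ln(938.87/651) = 148.6 J/K.
ΔS_total = -95.82 + 148.6 = 52.8 J/K.

ΔS_total = 52.8 J/K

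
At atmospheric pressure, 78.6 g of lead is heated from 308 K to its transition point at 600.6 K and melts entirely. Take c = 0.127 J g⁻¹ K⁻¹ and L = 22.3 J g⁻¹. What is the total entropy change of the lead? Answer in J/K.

Warming step: ΔS₁ = m c ln(T_tr/T_i) = 78.6 × 0.127 × ln(600.6/308) = 6.666 J/K.
Phase change: ΔS₂ = +mL/T_tr = 78.6 × 22.3 / 600.6 = 2.918 J/K.
ΔS_total = (6.666) + (2.918) = 9.58 J/K.

ΔS = 9.58 J/K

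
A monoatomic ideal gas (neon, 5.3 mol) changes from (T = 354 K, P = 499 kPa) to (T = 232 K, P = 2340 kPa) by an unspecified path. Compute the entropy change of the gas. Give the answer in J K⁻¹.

ΔS = nC_p ln(T₂/T₁) − nR ln(P₂/P₁), with C_p = 5R/2 = 20.79 J mol⁻¹ K⁻¹ for a monoatomic ideal gas.
ΔS = 5.3 × [20.79 × ln(232/354) − 8.314 × ln(2340/499)] = -115 J/K.

ΔS = -115 J/K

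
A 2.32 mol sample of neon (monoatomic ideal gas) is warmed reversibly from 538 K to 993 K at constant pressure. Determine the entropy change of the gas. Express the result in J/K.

ΔS = 29.6 J/K

At constant pressure, ΔS = nC_p ln(T₂/T₁) with C_p = 5R/2 = 20.79 J mol⁻¹ K⁻¹.
ΔS = 2.32 × 20.79 × ln(993/538) = 29.6 J/K.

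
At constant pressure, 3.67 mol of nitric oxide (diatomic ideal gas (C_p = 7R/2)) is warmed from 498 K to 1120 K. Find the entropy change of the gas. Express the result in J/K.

ΔS = 86.6 J/K

At constant pressure, ΔS = nC_p ln(T₂/T₁) with C_p = 7R/2 = 29.1 J mol⁻¹ K⁻¹.
ΔS = 3.67 × 29.1 × ln(1120/498) = 86.6 J/K.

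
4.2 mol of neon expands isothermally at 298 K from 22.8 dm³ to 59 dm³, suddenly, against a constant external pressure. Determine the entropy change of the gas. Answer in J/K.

Entropy is a state function, so ΔS_gas depends only on the end states.
For an isothermal ideal gas ΔS_gas = nR ln(V₂/V₁) = 4.2 × 8.314 × ln(59/22.8) = 33.2 J/K.

ΔS_gas = 33.2 J/K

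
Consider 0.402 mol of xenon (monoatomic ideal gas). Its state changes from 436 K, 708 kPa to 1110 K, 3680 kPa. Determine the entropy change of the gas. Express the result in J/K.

ΔS = nC_p ln(T₂/T₁) − nR ln(P₂/P₁), with C_p = 5R/2 = 20.79 J mol⁻¹ K⁻¹ for a monoatomic ideal gas.
ΔS = 0.402 × [20.79 × ln(1110/436) − 8.314 × ln(3680/708)] = 2.3 J/K.

ΔS = 2.3 J/K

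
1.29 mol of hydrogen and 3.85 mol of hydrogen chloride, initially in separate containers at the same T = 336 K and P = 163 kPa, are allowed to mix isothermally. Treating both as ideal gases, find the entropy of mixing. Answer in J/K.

Mole fractions: x_A = 1.29/5.14 = 0.251, x_B = 0.749.
ΔS_mix = −R(n_A ln x_A + n_B ln x_B) = −8.314 × (1.29 ln 0.251 + 3.85 ln 0.749) = 24.1 J/K.

ΔS_mix = 24.1 J/K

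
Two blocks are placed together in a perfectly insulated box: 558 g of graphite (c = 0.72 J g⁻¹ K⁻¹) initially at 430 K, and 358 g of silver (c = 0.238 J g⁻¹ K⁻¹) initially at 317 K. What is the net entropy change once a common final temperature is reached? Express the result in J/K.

Energy balance: T_f = (m₁c₁T₁ + m₂c₂T₂)/(m₁c₁ + m₂c₂) = 410.23 K.
ΔS₁ = m₁c₁ ln(T_f/T₁) = 401.76 × ln(410.23/430) = -18.91 J/K.
ΔS₂ = m₂c₂ ln(T_f/T₂) = 85.204 × ln(410.23/317) = 21.97 J/K.
ΔS_total = -18.91 + 21.97 = 3.06 J/K.

ΔS_total = 3.06 J/K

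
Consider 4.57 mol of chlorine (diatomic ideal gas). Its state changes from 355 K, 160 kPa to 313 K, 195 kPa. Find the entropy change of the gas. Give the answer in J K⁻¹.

ΔS = -24.3 J/K

ΔS = nC_p ln(T₂/T₁) − nR ln(P₂/P₁), with C_p = 7R/2 = 29.1 J mol⁻¹ K⁻¹ for a diatomic ideal gas.
ΔS = 4.57 × [29.1 × ln(313/355) − 8.314 × ln(195/160)] = -24.3 J/K.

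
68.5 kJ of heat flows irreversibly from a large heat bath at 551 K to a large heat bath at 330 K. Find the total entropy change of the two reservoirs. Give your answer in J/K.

ΔS_total = 83.3 J/K

ΔS_hot = −Q/T_H = −68500/551 = -124.3 J/K and ΔS_cold = +Q/T_C = 68500/330 = 207.6 J/K.
ΔS_total = -124.3 + 207.6 = 83.3 J/K, positive as the second law requires.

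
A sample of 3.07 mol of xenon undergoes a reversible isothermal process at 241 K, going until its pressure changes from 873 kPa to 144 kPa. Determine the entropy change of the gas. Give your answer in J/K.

For an isothermal ideal gas ΔS_gas = nR ln(P₁/P₂) = 3.07 × 8.314 × ln(873/144) = 46 J/K.

ΔS_gas = 46 J/K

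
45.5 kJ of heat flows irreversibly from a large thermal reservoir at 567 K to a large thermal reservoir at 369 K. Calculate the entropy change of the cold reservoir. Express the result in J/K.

The cold reservoir gains heat Q, so ΔS_cold = +Q/T_C = 45500/369 = 123 J/K.

ΔS_cold = 123 J/K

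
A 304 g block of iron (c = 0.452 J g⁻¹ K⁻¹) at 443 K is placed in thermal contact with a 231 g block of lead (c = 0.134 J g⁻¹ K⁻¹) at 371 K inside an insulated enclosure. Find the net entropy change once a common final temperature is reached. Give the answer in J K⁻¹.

Energy balance: T_f = (m₁c₁T₁ + m₂c₂T₂)/(m₁c₁ + m₂c₂) = 429.76 K.
ΔS₁ = m₁c₁ ln(T_f/T₁) = 137.408 × ln(429.76/443) = -4.1685 J/K.
ΔS₂ = m₂c₂ ln(T_f/T₂) = 30.954 × ln(429.76/371) = 4.5512 J/K.
ΔS_total = -4.1685 + 4.5512 = 0.383 J/K.

ΔS_total = 0.383 J/K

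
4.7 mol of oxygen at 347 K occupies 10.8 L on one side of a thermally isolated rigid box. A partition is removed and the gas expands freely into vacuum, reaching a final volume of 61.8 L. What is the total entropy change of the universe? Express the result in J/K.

ΔS_universe = 68.2 J/K

For an ideal gas in free expansion Q = 0 and W = 0, so T is unchanged.
Entropy is a state function; using a reversible isothermal path, ΔS_gas = nR ln(V₂/V₁) = 4.7 × 8.314 × ln(61.8/10.8) = 68.2 J/K.
The insulated surroundings exchange no heat, so ΔS_surr = 0 and ΔS_universe = ΔS_gas.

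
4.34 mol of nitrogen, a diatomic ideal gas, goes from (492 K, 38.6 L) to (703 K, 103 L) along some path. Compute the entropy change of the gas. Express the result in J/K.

ΔS = 67.6 J/K

Entropy is a state function: ΔS = nC_V ln(T₂/T₁) + nR ln(V₂/V₁), with C_V = 5R/2 = 20.79 J mol⁻¹ K⁻¹ for a diatomic ideal gas.
ΔS = 4.34 × [20.79 × ln(703/492) + 8.314 × ln(103/38.6)] = 67.6 J/K.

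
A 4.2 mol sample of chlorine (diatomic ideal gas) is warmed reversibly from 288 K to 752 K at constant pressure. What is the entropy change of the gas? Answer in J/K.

ΔS = 117 J/K

At constant pressure, ΔS = nC_p ln(T₂/T₁) with C_p = 7R/2 = 29.1 J mol⁻¹ K⁻¹.
ΔS = 4.2 × 29.1 × ln(752/288) = 117 J/K.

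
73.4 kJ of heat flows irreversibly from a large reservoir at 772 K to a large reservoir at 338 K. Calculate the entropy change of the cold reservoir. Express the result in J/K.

ΔS_cold = 217 J/K

The cold reservoir gains heat Q, so ΔS_cold = +Q/T_C = 73400/338 = 217 J/K.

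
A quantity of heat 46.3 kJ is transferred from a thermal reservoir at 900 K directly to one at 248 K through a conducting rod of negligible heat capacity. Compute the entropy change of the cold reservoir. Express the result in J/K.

ΔS_cold = 187 J/K

The cold reservoir gains heat Q, so ΔS_cold = +Q/T_C = 46300/248 = 187 J/K.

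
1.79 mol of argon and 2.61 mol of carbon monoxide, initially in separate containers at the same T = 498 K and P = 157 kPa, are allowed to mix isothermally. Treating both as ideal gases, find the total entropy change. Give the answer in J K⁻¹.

ΔS_mix = 24.7 J/K

Mole fractions: x_A = 1.79/4.4 = 0.407, x_B = 0.593.
ΔS_mix = −R(n_A ln x_A + n_B ln x_B) = −8.314 × (1.79 ln 0.407 + 2.61 ln 0.593) = 24.7 J/K.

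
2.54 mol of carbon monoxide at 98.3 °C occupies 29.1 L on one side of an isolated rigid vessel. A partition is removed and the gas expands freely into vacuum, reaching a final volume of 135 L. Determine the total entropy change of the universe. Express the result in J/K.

For an ideal gas in free expansion Q = 0 and W = 0, so T is unchanged.
Entropy is a state function; using a reversible isothermal path, ΔS_gas = nR ln(V₂/V₁) = 2.54 × 8.314 × ln(135/29.1) = 32.4 J/K.
The insulated surroundings exchange no heat, so ΔS_surr = 0 and ΔS_universe = ΔS_gas.

ΔS_universe = 32.4 J/K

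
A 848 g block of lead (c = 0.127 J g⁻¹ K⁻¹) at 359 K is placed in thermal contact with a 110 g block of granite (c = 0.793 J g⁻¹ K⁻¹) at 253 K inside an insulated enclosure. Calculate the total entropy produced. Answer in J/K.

Energy balance: T_f = (m₁c₁T₁ + m₂c₂T₂)/(m₁c₁ + m₂c₂) = 311.56 K.
ΔS₁ = m₁c₁ ln(T_f/T₁) = 107.696 × ln(311.56/359) = -15.26 J/K.
ΔS₂ = m₂c₂ ln(T_f/T₂) = 87.23 × ln(311.56/253) = 18.16 J/K.
ΔS_total = -15.26 + 18.16 = 2.9 J/K.

ΔS_total = 2.9 J/K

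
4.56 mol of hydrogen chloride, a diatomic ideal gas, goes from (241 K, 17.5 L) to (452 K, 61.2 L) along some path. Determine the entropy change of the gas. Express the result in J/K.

ΔS = 107 J/K

Entropy is a state function: ΔS = nC_V ln(T₂/T₁) + nR ln(V₂/V₁), with C_V = 5R/2 = 20.79 J mol⁻¹ K⁻¹ for a diatomic ideal gas.
ΔS = 4.56 × [20.79 × ln(452/241) + 8.314 × ln(61.2/17.5)] = 107 J/K.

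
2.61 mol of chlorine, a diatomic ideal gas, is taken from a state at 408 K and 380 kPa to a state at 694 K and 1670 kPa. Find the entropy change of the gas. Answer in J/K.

ΔS = 8.22 J/K

ΔS = nC_p ln(T₂/T₁) − nR ln(P₂/P₁), with C_p = 7R/2 = 29.1 J mol⁻¹ K⁻¹ for a diatomic ideal gas.
ΔS = 2.61 × [29.1 × ln(694/408) − 8.314 × ln(1670/380)] = 8.22 J/K.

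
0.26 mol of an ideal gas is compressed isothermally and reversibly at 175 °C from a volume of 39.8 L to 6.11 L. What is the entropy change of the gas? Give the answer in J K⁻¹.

For an isothermal ideal gas ΔS_gas = nR ln(V₂/V₁) = 0.26 × 8.314 × ln(6.11/39.8) = -4.05 J/K.

ΔS_gas = -4.05 J/K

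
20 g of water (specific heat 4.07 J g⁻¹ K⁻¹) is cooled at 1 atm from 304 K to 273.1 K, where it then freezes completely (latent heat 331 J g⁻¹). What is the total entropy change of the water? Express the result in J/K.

Cooling step: ΔS₁ = m c ln(T_tr/T_i) = 20 × 4.07 × ln(273.1/304) = -8.725 J/K.
Phase change: ΔS₂ = −mL/T_tr = −20 × 331 / 273.1 = -24.24 J/K.
ΔS_total = (-8.725) + (-24.24) = -33 J/K.

ΔS = -33 J/K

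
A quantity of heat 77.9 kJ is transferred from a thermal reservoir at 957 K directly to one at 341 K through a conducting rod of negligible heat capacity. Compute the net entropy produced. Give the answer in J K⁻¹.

ΔS_hot = −Q/T_H = −77900/957 = -81.4 J/K and ΔS_cold = +Q/T_C = 77900/341 = 228.4 J/K.
ΔS_total = -81.4 + 228.4 = 147 J/K, positive as the second law requires.

ΔS_total = 147 J/K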